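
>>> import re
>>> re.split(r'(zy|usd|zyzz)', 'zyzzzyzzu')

`|` is ordered: at each position the engine commits to the first alternative that works.
Matches to split on: at [0:2] → 'zy'; at [4:6] → 'zy'.
With a capturing group present, the delimiter's captured portion is kept in the result list.

['', 'zy', 'zz', 'zy', 'zzu']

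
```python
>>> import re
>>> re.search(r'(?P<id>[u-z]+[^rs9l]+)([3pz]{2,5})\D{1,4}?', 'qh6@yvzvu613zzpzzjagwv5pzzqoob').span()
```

This matches one or more of a character in [u-z], then one or more of any character except [rs9l] (captured as 'id'); then 2 to 5 of one of [3pz] (captured); then 1 to 4 of a non-digit (lazy).
Lazy quantifiers expand one character at a time until the remainder of the pattern can match.
Unlike `match`, `search` isn't anchored — it looks for the pattern anywhere in the string.
The match spans [4:27] → 'yvzvu613zzpzzjagwv5pzzq'.
Captured: group 1 = 'yvzvu613zzpzzjagwv5p', group 2 = 'zz'.

(4, 27)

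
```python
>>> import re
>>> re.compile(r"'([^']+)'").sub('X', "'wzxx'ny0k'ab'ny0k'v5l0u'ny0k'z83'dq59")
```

Every occurrence is swapped for 'X'.

'Xny0kXny0kXny0kXdq59'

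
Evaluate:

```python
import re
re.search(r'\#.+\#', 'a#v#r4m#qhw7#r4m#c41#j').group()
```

'#v#r4m#qhw7#r4m#c41#'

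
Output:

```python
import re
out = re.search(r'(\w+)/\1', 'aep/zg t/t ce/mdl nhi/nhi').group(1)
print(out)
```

t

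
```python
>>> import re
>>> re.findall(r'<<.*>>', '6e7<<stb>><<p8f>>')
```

['<<stb>><<p8f>>']

No capturing groups, so `findall` returns the 1 full match string.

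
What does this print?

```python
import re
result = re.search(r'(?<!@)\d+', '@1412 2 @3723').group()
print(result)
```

412

A negative assertion filters positions out without eating any characters.
`re.search` tries every starting position until one works.
The match spans [2:5] → '412'.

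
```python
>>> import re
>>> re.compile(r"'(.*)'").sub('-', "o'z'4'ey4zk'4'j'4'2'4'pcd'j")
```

'o-j'

Each match is replaced by '-'.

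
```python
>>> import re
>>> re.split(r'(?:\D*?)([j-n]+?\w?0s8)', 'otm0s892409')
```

['', 'm0s8', '92409']

Pattern: zero or more of a non-digit (lazy) (non-capturing group); then one or more of a character in [j-n] (lazy), then optionally a word character, then the literal '0s8' (captured).
Matches to split on: at [0:6] → 'otm0s8'.
The group in the pattern means `split` returns the separators' captures alongside the pieces.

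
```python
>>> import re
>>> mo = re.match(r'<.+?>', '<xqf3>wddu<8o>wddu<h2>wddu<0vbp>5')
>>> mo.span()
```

(0, 6)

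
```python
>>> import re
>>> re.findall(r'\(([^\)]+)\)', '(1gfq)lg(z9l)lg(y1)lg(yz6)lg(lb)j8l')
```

With a single group, `findall` returns only what that group captured — 5 items.

['1gfq', 'z9l', 'y1', 'yz6', 'lb']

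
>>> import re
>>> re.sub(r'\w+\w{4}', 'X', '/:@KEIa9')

'/:@X'

Pattern: one or more of a word character; then exactly 4 of a word character.
Matches: at [3:8] → 'KEIa9'.
`sub` substitutes 'X' at each match site.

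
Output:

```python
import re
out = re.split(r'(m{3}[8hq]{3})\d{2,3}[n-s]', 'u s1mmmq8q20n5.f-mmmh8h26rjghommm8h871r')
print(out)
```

The pattern matches exactly 3 of the literal 'm', then exactly 3 of one of [8hq] (captured); then 2 to 3 of a digit, then a character in [n-s].
Matches to split on: at [4:13] → 'mmmq8q20n'; at [17:26] → 'mmmh8h26r'; at [30:39] → 'mmm8h871r'.
With a capturing group present, the delimiter's captured portion is kept in the result list.

['u s1', 'mmmq8q', '5.f-', 'mmmh8h', 'jgho', 'mmm8h8', '']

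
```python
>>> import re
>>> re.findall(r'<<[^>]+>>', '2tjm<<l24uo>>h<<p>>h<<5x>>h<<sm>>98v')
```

Matches: at [4:13] → '<<l24uo>>'; at [14:19] → '<<p>>'; at [20:26] → '<<5x>>'; at [27:33] → '<<sm>>'.
`findall` yields the raw match text (4 of them) because the pattern has no groups.

['<<l24uo>>', '<<p>>', '<<5x>>', '<<sm>>']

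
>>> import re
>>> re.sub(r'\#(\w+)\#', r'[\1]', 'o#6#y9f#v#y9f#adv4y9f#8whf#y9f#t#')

'o[6]y9f[v]y9f[adv4y9f]8whf[y9f]t#'

Matches: at [1:4] → '#6#'; at [7:10] → '#v#'; at [13:22] → '#adv4y9f#'; at [26:31] → '#y9f#'.
`\1` in the replacement pulls in group 1's text for each match.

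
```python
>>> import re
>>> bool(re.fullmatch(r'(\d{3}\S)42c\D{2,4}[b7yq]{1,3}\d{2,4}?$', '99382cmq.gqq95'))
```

False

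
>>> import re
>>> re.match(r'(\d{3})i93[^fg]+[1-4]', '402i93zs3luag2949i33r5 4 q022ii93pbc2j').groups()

('402',)

Pattern: exactly 3 of a digit (captured); then the literal 'i93', then one or more of any character except [fg], then a character in [1-4].
`re.match` won't scan ahead — the pattern has to work from the very first character.
The match spans [0:9] → '402i93zs3'.
Captured: group 1 = '402'.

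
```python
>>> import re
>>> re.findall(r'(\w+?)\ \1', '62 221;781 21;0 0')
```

['2', '0']

After group 1 captures some text, `\1` only succeeds where that same text appears again.
Scanning left to right: at [1:4] match '2 2', group 1 = '2'; at [14:17] match '0 0', group 1 = '0'.
With a single group, `findall` returns only what that group captured — 2 items.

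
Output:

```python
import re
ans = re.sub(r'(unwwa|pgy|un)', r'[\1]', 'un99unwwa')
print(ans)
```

[un]99[unwwa]

Alternation tries branches left to right and keeps the first one that lets the overall match succeed at that position.
The replacement refers to a captured group, so each match is rewritten using its own captured text.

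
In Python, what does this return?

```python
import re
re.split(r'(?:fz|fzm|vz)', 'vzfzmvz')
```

['', '', 'm', '']

The regex engine tests alternatives in the order written; an earlier branch that matches wins even if a later one would match more.
Matches to split on: at [0:2] → 'vz'; at [2:4] → 'fz'; at [5:7] → 'vz'.
`split` removes every match and returns the 4 fragments in between.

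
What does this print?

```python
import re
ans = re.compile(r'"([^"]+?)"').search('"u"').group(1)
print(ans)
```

u

`search` walks the string left to right and returns the first match it finds.
The match spans [0:3] → '"u"'.
Captured: group 1 = 'u'.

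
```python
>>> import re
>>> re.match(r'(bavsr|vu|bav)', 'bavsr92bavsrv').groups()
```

The match spans [0:5] → 'bavsr'.
Captured: group 1 = 'bavsr'.

('bavsr',)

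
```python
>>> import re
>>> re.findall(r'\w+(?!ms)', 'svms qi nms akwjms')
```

`(?!…)`/`(?<!…)` only lets a position through if the neighbouring text does NOT match; no characters are consumed.
Since nothing is captured, `findall` lists the 4 matched substrings directly.

['svms', 'qi', 'nms', 'akwjms']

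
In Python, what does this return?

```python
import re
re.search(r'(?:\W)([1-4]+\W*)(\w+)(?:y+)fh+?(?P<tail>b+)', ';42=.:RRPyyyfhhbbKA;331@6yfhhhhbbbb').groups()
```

This matches a non-word character (non-capturing group); then one or more of a character in [1-4], then zero or more of a non-word character (captured); then one or more of a word character (captured); then one or more of a literal 'y' (non-capturing group); then a literal 'f', then one or more of the literal 'h' (lazy); then one or more of a literal 'b' (captured as 'tail').
`re.search` scans for the first position where the pattern succeeds.
The match spans [0:17] → ';42=.:RRPyyyfhhbb'.
Captured: group 1 = '42=.:', group 2 = 'RRPyy', group 3 = 'bb'.

('42=.:', 'RRPyy', 'bb')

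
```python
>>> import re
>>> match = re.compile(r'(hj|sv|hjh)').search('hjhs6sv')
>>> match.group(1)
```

'hj'

The regex engine tests alternatives in the order written; an earlier branch that matches wins even if a later one would match more.
Unlike `match`, `search` isn't anchored — it looks for the pattern anywhere in the string.
The match spans [0:2] → 'hj'.
Captured: group 1 = 'hj'.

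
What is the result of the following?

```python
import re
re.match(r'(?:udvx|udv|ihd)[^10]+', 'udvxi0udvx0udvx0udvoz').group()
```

`match` is anchored at position 0; if the pattern doesn't fit there, it returns None.
The match spans [0:5] → 'udvxi'.

'udvxi'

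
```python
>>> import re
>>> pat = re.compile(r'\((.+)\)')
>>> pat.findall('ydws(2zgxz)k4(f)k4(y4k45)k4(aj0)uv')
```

['2zgxz)k4(f)k4(y4k45)k4(aj0']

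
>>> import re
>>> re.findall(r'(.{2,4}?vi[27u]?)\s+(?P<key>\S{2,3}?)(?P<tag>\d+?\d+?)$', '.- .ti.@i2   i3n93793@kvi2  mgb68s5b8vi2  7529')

This matches 2 to 4 of any character (lazy), then the literal 'vi', then optionally one of [27u] (captured); then one or more of whitespace; then 2 to 3 of a non-whitespace character (lazy) (captured as 'key'); then one or more of a digit (lazy), then one or more of a digit (lazy) (captured as 'tag'); then anchored at the end.
Walking the string: at [33:46] match 's5b8vi2  7529', groups = ('s5b8vi2', '75', '29').
With 3 capturing groups, `findall` returns a 3-tuple per match.

[('s5b8vi2', '75', '29')]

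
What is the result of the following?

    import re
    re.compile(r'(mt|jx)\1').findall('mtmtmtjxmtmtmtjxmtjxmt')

['mt', 'mt']

The backreference `\1` re-matches whatever the first group consumed, character for character.
Matches: at [0:4] match 'mtmt', group 1 = 'mt'; at [8:12] match 'mtmt', group 1 = 'mt'.
`findall` collects group 1 from each match (2 total).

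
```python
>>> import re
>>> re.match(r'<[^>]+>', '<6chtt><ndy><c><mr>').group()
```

`re.match` only tries the pattern at the start of the string.
The match spans [0:7] → '<6chtt>'.

'<6chtt>'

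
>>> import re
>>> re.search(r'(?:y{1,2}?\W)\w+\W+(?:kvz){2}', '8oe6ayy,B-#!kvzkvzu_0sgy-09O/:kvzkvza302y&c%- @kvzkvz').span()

(5, 18)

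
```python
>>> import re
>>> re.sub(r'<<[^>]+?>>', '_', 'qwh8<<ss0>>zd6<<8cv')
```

'qwh8_zd6<<8cv'

Every occurrence is swapped for '_'.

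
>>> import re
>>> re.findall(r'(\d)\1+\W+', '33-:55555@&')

`\1` is not a pattern — it's the concrete string captured by group 1, re-applied verbatim.
One capturing group, so `findall` returns just the captured substring from each match — 2 in all.

['3', '5']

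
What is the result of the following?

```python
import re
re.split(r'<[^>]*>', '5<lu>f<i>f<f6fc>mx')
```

['5', 'f', 'f', 'mx']

Each match becomes a cut point; 4 segments remain.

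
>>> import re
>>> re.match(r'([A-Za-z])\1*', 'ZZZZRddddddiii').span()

(0, 4)

After group 1 captures some text, `\1` only succeeds where that same text appears again.
With `match`, the pattern is implicitly anchored at the beginning.
The match spans [0:4] → 'ZZZZ'.
Captured: group 1 = 'Z'.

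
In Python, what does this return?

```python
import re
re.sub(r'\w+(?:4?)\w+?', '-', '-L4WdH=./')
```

This matches one or more of a word character; then optionally a literal '4' (non-capturing group); then one or more of a word character (lazy).
Matches: at [1:6] → 'L4WdH'.
`sub` substitutes '-' at each match site.

'--=./'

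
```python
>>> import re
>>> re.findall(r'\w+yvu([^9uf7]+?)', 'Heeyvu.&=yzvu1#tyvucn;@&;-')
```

This matches one or more of a word character, then the literal 'yvu'; then one or more of any character except [9uf7] (lazy) (captured).
Lazy quantifiers expand one character at a time until the remainder of the pattern can match.
Walking the string: at [0:7] match 'Heeyvu.', group 1 = '.'; at [15:20] match 'tyvuc', group 1 = 'c'.
Because there's exactly one group, `findall` drops the full match and keeps group 1 from each hit.

['.', 'c']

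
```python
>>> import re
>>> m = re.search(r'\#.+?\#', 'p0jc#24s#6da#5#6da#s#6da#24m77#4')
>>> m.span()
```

A non-greedy quantifier consumes as few characters as it can — just enough that the remainder of the pattern still matches from where it stops; whatever follows it matches normally.
`re.search` tries every starting position until one works.
The match spans [4:9] → '#24s#'.

(4, 9)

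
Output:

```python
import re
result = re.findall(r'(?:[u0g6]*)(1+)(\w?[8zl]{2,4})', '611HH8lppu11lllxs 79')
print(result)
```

[('11', 'lll')]

The pattern matches zero or more of one of [u0g6] (non-capturing group); then one or more of a literal '1' (captured); then optionally a word character, then 2 to 4 of one of [8zl] (captured).
Scanning left to right: at [9:15] match 'u11lll', groups = ('11', 'lll').
With 2 capturing groups, `findall` returns a 2-tuple per match.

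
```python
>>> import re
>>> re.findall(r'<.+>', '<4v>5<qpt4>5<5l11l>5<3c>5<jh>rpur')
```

['<4v>5<qpt4>5<5l11l>5<3c>5<jh>']

Walking the string: at [0:29] → '<4v>5<qpt4>5<5l11l>5<3c>5<jh>'.
Since nothing is captured, `findall` lists the 1 matched substring directly.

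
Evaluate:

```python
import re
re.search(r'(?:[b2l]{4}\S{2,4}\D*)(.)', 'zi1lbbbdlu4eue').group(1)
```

'e'

This matches exactly 4 of one of [b2l], then 2 to 4 of a non-whitespace character, then zero or more of a non-digit (non-capturing group); then any character (captured).
`re.search` scans for the first position where the pattern succeeds.
The match spans [3:14] → 'lbbbdlu4eue'.
Captured: group 1 = 'e'.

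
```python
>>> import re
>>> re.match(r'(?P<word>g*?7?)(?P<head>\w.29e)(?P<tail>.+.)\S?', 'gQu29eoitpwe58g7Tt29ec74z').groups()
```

('g', 'Qu29e', 'oitpwe58g7Tt29ec74z')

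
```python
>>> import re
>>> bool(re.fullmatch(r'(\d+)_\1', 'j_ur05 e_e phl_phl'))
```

`fullmatch` succeeds only if the pattern covers the string from start to end.
Here the string isn't matched end-to-end, so the call returns None, and `bool(None)` is False.

False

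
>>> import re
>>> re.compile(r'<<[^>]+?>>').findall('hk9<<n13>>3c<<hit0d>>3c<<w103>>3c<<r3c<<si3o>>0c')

Since nothing is captured, `findall` lists the 4 matched substrings directly.

['<<n13>>', '<<hit0d>>', '<<w103>>', '<<r3c<<si3o>>']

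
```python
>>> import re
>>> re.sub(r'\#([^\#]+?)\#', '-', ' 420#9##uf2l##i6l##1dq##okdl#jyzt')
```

Matches: at [4:7] → '#9#'; at [7:13] → '#uf2l#'; at [13:18] → '#i6l#'; at [18:23] → '#1dq#'; at [23:29] → '#okdl#'.
Each match is replaced by '-'.

' 420-----jyzt'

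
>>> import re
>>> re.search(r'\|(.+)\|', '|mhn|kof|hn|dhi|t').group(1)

Unlike `match`, `search` isn't anchored — it looks for the pattern anywhere in the string.
The match spans [0:16] → '|mhn|kof|hn|dhi|'.
Captured: group 1 = 'mhn|kof|hn|dhi'.

'mhn|kof|hn|dhi'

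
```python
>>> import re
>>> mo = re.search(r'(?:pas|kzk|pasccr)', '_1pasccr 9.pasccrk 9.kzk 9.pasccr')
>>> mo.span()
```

Alternation isn't longest-match — the leftmost alternative that fits at this position is chosen.
The match spans [2:5] → 'pas'.

(2, 5)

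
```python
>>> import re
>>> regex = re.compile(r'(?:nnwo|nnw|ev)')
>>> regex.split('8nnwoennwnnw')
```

['8', 'e', '', '']

The regex engine tests alternatives in the order written; an earlier branch that matches wins even if a later one would match more.
Each match becomes a cut point; 4 segments remain.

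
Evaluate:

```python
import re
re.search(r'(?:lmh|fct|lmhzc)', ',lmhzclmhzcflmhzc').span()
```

(1, 4)

Alternation isn't longest-match — the leftmost alternative that fits at this position is chosen.
The match spans [1:4] → 'lmh'.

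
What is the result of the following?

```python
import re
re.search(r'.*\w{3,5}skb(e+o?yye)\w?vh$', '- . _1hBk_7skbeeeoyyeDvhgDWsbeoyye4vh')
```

Here no position works, so the call returns None.

None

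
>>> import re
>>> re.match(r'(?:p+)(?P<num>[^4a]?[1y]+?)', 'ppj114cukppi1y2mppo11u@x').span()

(0, 4)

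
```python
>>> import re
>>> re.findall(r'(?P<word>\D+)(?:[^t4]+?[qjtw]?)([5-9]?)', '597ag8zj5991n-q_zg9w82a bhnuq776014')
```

[('ag', ''), ('zj', '9'), ('n-q_zg', '8'), ('a bhnuq', '7')]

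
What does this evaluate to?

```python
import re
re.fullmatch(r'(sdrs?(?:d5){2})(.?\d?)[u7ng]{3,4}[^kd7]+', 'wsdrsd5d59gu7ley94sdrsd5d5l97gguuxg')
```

Pattern: the literal 'sdr', then optionally the literal 's', then the literal 'd5' repeated 2 times (captured); then optionally any character, then optionally a digit (captured); then 3 to 4 of one of [u7ng], then one or more of any character except [kd7].
`re.fullmatch` requires the pattern to consume the entire string.
Here the pattern can't cover the whole string, so the call returns None.

None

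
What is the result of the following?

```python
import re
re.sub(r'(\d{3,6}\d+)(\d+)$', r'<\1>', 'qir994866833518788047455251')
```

This matches 3 to 6 of a digit, then one or more of a digit (captured); then one or more of a digit (captured); then anchored at the end.
Matches: at [3:27] → '994866833518788047455251'.
`\1` in the replacement pulls in group 1's text for each match.

'qir<99486683351878804745525>'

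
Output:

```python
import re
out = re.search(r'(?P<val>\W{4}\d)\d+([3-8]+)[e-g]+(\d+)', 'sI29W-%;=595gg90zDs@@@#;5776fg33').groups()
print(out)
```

('-%;=5', '5', '90')

The match spans [5:16] → '-%;=595gg90'.
Captured: group 1 = '-%;=5', group 2 = '5', group 3 = '90'.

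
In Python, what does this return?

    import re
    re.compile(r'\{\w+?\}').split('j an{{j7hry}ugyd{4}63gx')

['j an{', 'ugyd', '63gx']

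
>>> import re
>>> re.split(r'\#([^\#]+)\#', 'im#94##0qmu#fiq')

['im', '94', '', '0qmu', 'fiq']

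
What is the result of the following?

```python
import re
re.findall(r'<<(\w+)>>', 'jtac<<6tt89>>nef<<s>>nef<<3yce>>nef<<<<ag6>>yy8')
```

['6tt89', 's', '3yce', 'ag6']

`findall` collects group 1 from each match (4 total).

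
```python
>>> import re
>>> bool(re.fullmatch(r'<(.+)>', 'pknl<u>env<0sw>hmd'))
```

False

`re.fullmatch` is like wrapping the pattern in `^…$` (in single-line mode).
Here there's no way to consume every character, so the call returns None, and `bool(None)` is False.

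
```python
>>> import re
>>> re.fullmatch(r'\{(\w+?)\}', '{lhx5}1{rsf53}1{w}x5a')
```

`re.fullmatch` requires the pattern to consume the entire string.
Here the string isn't matched end-to-end, so the call returns None.

None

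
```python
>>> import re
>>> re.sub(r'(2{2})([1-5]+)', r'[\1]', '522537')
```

The pattern matches exactly 2 of a literal '2' (captured); then one or more of a character in [1-5] (captured).
Matches: at [1:5] → '2253'.
`\1` in the replacement pulls in group 1's text for each match.

'5[22]7'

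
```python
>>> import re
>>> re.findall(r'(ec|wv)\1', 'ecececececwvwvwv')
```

`\1` is not a pattern — it's the concrete string captured by group 1, re-applied verbatim.
Matches: at [0:4] match 'ecec', group 1 = 'ec'; at [4:8] match 'ecec', group 1 = 'ec'; at [10:14] match 'wvwv', group 1 = 'wv'.
With a single group, `findall` returns only what that group captured — 3 items.

['ec', 'ec', 'wv']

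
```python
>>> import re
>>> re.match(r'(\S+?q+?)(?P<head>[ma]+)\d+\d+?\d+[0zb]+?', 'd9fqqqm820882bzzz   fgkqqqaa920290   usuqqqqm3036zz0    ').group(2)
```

'm'

This matches one or more of a non-whitespace character (lazy), then one or more of a literal 'q' (lazy) (captured); then one or more of one of [ma] (captured as 'head'); then one or more of a digit, then one or more of a digit (lazy), then one or more of a digit; then one or more of one of [0zb] (lazy).
With `match`, the pattern is implicitly anchored at the beginning.
The match spans [0:14] → 'd9fqqqm820882b'.
Captured: group 1 = 'd9fqqq', group 2 = 'm'.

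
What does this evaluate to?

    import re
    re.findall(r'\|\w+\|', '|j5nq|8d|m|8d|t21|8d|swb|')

['|j5nq|', '|m|', '|t21|', '|swb|']

Scanning left to right: at [0:6] → '|j5nq|'; at [8:11] → '|m|'; at [13:18] → '|t21|'; at [20:25] → '|swb|'.
With no groups in the pattern, `findall` gives back each whole match — 4 here.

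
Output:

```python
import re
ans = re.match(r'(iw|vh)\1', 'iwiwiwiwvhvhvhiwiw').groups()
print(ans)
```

('iw',)

`\1` has to match the exact text group 1 already captured.
`match` is anchored at position 0; if the pattern doesn't fit there, it returns None.
The match spans [0:4] → 'iwiw'.
Captured: group 1 = 'iw'.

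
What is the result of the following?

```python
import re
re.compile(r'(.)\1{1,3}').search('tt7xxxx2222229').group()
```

'tt'

The backreference `\1` re-matches whatever the first group consumed, character for character.
The match spans [0:2] → 'tt'.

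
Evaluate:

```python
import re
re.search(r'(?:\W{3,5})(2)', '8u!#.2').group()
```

'!#.2'

This matches 3 to 5 of a non-word character (non-capturing group); then a literal '2' (captured).
`search` walks the string left to right and returns the first match it finds.
The match spans [2:6] → '!#.2'.
Captured: group 1 = '2'.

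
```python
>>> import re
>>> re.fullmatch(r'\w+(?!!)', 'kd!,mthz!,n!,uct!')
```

A negative assertion filters positions out without eating any characters.
`re.fullmatch` is like wrapping the pattern in `^…$` (in single-line mode).
Here the pattern can't cover the whole string, so the call returns None.

None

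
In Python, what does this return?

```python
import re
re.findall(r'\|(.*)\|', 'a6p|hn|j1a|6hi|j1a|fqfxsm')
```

['hn|j1a|6hi|j1a']

Scanning left to right: at [3:19] match '|hn|j1a|6hi|j1a|', group 1 = 'hn|j1a|6hi|j1a'.
Because there's exactly one group, `findall` drops the full match and keeps group 1 from the one hit.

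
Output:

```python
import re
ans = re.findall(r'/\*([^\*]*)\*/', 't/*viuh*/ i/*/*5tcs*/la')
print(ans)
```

One capturing group, so `findall` returns just the captured substring from each match — 2 in all.

['viuh', '5tcs']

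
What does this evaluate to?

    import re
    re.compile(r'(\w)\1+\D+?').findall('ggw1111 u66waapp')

`\1` has to match the exact text group 1 already captured.
`findall` collects group 1 from each match (4 total).

['g', '1', '6', 'a']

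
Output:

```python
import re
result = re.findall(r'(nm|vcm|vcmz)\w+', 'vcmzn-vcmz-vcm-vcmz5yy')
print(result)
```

Branches in `(...|...)` are attempted left-to-right; the first branch that allows the whole pattern to succeed is taken.
Walking the string: at [0:5] match 'vcmzn', group 1 = 'vcm'; at [6:10] match 'vcmz', group 1 = 'vcm'; at [15:22] match 'vcmz5yy', group 1 = 'vcm'.
`findall` collects group 1 from each match (3 total).

['vcm', 'vcm', 'vcm']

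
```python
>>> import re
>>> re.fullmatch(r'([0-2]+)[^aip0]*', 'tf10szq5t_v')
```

None

Pattern: one or more of a character in [0-2] (captured); then zero or more of any character except [aip0].
`re.fullmatch` requires the pattern to consume the entire string.
Here the string isn't matched end-to-end, so the call returns None.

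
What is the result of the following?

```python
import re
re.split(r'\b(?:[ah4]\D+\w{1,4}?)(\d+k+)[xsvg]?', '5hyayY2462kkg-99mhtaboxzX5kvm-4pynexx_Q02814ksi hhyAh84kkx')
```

Pattern: a word boundary (`\b`, zero-width); then one of [ah4], then one or more of a non-digit, then 1 to 4 of a word character (lazy) (non-capturing group); then one or more of a digit, then one or more of a literal 'k' (captured); then optionally one of [xsvg].
Lazy quantifiers expand one character at a time until the remainder of the pattern can match.
Matches to split on: at [30:46] → '4pynexx_Q02814ks'; at [48:58] → 'hhyAh84kkx'.
The group in the pattern means `split` returns the separators' captures alongside the pieces.

['5hyayY2462kkg-99mhtaboxzX5kvm-', '2814k', 'i ', '4kk', '']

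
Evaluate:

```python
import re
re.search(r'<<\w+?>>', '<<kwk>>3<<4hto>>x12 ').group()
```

The match spans [0:7] → '<<kwk>>'.

'<<kwk>>'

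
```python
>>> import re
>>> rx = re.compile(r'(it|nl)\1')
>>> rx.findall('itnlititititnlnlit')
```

['it', 'it', 'nl']

`\1` has to match the exact text group 1 already captured.
Matches: at [4:8] match 'itit', group 1 = 'it'; at [8:12] match 'itit', group 1 = 'it'; at [12:16] match 'nlnl', group 1 = 'nl'.
`findall` collects group 1 from each match (3 total).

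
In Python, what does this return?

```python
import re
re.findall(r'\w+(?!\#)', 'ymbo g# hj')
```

['ymbo', 'hj']

`(?!…)`/`(?<!…)` only lets a position through if the neighbouring text does NOT match; no characters are consumed.
Since nothing is captured, `findall` lists the 2 matched substrings directly.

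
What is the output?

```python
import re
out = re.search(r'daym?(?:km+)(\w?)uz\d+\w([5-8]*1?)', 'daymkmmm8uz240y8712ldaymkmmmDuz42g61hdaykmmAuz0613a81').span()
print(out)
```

(0, 18)

Pattern: the literal 'day', then optionally a literal 'm'; then a literal 'k', then one or more of the literal 'm' (non-capturing group); then optionally a word character (captured); then the literal 'uz', then one or more of a digit, then a word character; then zero or more of a character in [5-8], then optionally a literal '1' (captured).
`search` walks the string left to right and returns the first match it finds.
The match spans [0:18] → 'daymkmmm8uz240y871'.
Captured: group 1 = '8', group 2 = '871'.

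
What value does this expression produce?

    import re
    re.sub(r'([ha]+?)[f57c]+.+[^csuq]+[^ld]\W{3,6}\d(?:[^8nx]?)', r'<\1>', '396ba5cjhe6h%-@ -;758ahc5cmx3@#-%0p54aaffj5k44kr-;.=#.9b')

'396b<a>'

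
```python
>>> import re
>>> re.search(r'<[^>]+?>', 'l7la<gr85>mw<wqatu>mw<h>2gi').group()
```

The match spans [4:10] → '<gr85>'.

'<gr85>'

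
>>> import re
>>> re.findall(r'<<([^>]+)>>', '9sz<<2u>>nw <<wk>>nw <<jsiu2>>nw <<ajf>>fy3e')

['2u', 'wk', 'jsiu2', 'ajf']

Scanning left to right: at [3:9] match '<<2u>>', group 1 = '2u'; at [12:18] match '<<wk>>', group 1 = 'wk'; at [21:30] match '<<jsiu2>>', group 1 = 'jsiu2'; at [33:40] match '<<ajf>>', group 1 = 'ajf'.
`findall` collects group 1 from each match (4 total).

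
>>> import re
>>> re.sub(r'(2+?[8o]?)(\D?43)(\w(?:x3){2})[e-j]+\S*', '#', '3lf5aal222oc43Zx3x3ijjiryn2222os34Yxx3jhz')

This matches one or more of the literal '2' (lazy), then optionally one of [8o] (captured); then optionally a non-digit, then the literal '43' (captured); then a word character, then the literal 'x3' repeated 2 times (captured); then one or more of a character in [e-j], then zero or more of a non-whitespace character.
Matches: at [7:41] → '222oc43Zx3x3ijjiryn2222os34Yxx3jhz'.
Each match is replaced by '#'.

'3lf5aal#'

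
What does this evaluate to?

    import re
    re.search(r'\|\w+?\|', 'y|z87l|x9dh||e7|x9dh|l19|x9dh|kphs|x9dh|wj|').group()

'|z87l|'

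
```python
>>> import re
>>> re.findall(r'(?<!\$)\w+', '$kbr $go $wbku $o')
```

['br', 'o', 'bku']

Because the assertion is negative and zero-width, positions next to the forbidden text are skipped.
With no groups in the pattern, `findall` gives back each whole match — 3 here.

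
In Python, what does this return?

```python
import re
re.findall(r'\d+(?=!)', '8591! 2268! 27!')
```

['8591', '2268', '27']

The positive lookaround only admits positions where the adjacent text matches; those characters stay outside the span.
Matches: at [0:4] → '8591'; at [6:10] → '2268'; at [12:14] → '27'.
No capturing groups, so `findall` returns the 3 full match strings.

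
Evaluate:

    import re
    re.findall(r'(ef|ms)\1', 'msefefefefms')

['ef', 'ef']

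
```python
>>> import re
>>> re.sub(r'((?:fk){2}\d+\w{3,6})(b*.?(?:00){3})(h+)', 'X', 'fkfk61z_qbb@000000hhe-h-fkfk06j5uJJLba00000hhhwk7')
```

'Xe-h-fkfk06j5uJJLba00000hhhwk7'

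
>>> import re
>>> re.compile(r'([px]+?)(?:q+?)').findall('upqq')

Pattern: one or more of one of [px] (lazy) (captured); then one or more of a literal 'q' (lazy) (non-capturing group).
Because there's exactly one group, `findall` drops the full match and keeps group 1 from the one hit.

['p']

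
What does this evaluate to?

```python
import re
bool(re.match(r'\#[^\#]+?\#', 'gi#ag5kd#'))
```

`re.match` only tries the pattern at the start of the string.
Here the pattern fails at index 0, so the call returns None, and `bool(None)` is False.

False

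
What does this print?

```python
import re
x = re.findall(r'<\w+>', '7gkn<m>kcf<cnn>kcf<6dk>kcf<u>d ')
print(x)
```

['<m>', '<cnn>', '<6dk>', '<u>']

With no groups in the pattern, `findall` gives back each whole match — 4 here.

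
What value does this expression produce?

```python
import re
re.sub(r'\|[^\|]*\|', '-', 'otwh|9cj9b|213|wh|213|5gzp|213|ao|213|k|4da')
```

'otwh-213-213-213-213-4da'

Matches: at [4:11] → '|9cj9b|'; at [14:18] → '|wh|'; at [21:27] → '|5gzp|'; at [30:34] → '|ao|'; at [37:40] → '|k|'.
Each match is replaced by '-'.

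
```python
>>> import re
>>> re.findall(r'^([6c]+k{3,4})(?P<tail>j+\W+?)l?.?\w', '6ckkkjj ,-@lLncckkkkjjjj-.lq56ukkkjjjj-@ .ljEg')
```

[('6ckkk', 'jj ,-')]

The `?` after the quantifier makes it lazy — it takes as little as possible before letting the rest of the pattern try.
`findall` packs the 2 group values into a tuple for every match.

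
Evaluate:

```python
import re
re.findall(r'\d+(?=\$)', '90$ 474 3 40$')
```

The lookaround is zero-width — it requires the adjacent text to match without consuming it, so the asserted text isn't part of the match.
Matches: at [0:2] → '90'; at [10:12] → '40'.
`findall` yields the raw match text (2 of them) because the pattern has no groups.

['90', '40']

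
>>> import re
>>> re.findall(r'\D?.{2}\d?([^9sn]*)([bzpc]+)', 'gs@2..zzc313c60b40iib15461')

The pattern matches optionally a non-digit, then exactly 2 of any character, then optionally a digit; then zero or more of any character except [9sn] (captured); then one or more of one of [bzpc] (captured).
Matches: at [0:21] match 'gs@2..zzc313c60b40iib', groups = ('..zzc313c60b40ii', 'b').
Multiple groups make `findall` return tuples — one 2-tuple for the one match.

[('..zzc313c60b40ii', 'b')]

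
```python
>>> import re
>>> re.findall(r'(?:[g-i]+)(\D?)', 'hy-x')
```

['y']

`findall` collects group 1 from the one match (1 total).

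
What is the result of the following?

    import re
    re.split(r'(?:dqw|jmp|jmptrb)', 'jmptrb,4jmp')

Branches in `(...|...)` are attempted left-to-right; the first branch that allows the whole pattern to succeed is taken.
Matches to split on: at [0:3] → 'jmp'; at [8:11] → 'jmp'.
The string is cut at each match, leaving 3 pieces.

['', 'trb,4', '']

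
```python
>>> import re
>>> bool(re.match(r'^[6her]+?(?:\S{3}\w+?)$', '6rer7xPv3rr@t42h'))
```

This matches anchored at the start of the string; then one or more of one of [6her] (lazy); then exactly 3 of a non-whitespace character, then one or more of a word character (lazy) (non-capturing group); then anchored at the end.
`re.match` only tries the pattern at the start of the string.
Here the pattern fails at index 0, so the call returns None, and `bool(None)` is False.

False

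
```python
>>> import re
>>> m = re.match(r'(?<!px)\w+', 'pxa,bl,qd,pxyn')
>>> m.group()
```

`(?!…)`/`(?<!…)` only lets a position through if the neighbouring text does NOT match; no characters are consumed.
`re.match` only tries the pattern at the start of the string.
The match spans [0:3] → 'pxa'.

'pxa'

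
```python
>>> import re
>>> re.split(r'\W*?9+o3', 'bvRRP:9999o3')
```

The pattern matches zero or more of a non-word character (lazy); then one or more of a literal '9', then the literal 'o3'.
The string is cut at each match, leaving 2 pieces.

['bvRRP', '']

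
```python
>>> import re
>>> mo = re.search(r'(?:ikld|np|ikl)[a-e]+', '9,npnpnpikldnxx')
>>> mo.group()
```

`re.search` tries every starting position until one works.
The match spans [8:12] → 'ikld'.

'ikld'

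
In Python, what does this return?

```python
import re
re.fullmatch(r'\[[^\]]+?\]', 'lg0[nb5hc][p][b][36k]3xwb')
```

None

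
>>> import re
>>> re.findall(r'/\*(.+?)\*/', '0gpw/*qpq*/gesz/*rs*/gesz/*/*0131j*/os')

['qpq', 'rs', '/*0131j']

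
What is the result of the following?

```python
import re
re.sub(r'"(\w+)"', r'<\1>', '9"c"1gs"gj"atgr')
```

Matches: at [1:4] → '"c"'; at [7:11] → '"gj"'.
`\1` in the replacement pulls in group 1's text for each match.

'9<c>1gs<gj>atgr'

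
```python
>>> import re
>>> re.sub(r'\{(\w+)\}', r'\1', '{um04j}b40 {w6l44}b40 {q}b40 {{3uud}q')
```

The replacement refers to a captured group, so each match is rewritten using its own captured text.

'um04jb40 w6l44b40 qb40 {3uudq'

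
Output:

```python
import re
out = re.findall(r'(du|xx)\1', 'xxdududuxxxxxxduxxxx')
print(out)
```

['du', 'xx', 'xx']

The backreference `\1` re-matches whatever the first group consumed, character for character.
Scanning left to right: at [2:6] match 'dudu', group 1 = 'du'; at [8:12] match 'xxxx', group 1 = 'xx'; at [16:20] match 'xxxx', group 1 = 'xx'.
With a single group, `findall` returns only what that group captured — 3 items.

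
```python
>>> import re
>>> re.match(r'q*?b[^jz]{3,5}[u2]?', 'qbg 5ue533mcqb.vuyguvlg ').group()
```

'qbg 5ue'

Pattern: zero or more of the literal 'q' (lazy), then a literal 'b'; then 3 to 5 of any character except [jz], then optionally one of [u2].
`match` is anchored at position 0; if the pattern doesn't fit there, it returns None.
The match spans [0:7] → 'qbg 5ue'.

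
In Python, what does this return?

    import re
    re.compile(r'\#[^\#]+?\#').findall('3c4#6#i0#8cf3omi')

['#6#']

Walking the string: at [3:6] → '#6#'.
`findall` yields the raw match text (1 of them) because the pattern has no groups.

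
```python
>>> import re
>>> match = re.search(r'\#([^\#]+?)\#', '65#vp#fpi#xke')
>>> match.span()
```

(2, 6)

`re.search` tries every starting position until one works.
The match spans [2:6] → '#vp#'.
Captured: group 1 = 'vp'.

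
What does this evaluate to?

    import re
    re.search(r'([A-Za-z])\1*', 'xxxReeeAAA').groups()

The match spans [0:3] → 'xxx'.
Captured: group 1 = 'x'.

('x',)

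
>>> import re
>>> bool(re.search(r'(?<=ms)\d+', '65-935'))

False

Lookahead/lookbehind check context without consuming it, so the matched span excludes the asserted characters.
`re.search` tries every starting position until one works.
Here the pattern never matches, so the call returns None, and `bool(None)` is False.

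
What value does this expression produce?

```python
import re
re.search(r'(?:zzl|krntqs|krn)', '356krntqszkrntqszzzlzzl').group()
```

'krntqs'

Alternation isn't longest-match — the leftmost alternative that fits at this position is chosen.
The match spans [3:9] → 'krntqs'.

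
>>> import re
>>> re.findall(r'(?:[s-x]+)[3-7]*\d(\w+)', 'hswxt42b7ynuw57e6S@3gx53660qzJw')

Because there's exactly one group, `findall` drops the full match and keeps group 1 from each hit.

['b7ynuw57e6S', 'qzJw']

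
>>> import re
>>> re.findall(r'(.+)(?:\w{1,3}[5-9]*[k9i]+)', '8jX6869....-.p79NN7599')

['8jX6869....-.p79NN75']

Pattern: one or more of any character (captured); then 1 to 3 of a word character, then zero or more of a character in [5-9], then one or more of one of [k9i] (non-capturing group).
Walking the string: at [0:22] match '8jX6869....-.p79NN7599', group 1 = '8jX6869....-.p79NN75'.
`findall` collects group 1 from the one match (1 total).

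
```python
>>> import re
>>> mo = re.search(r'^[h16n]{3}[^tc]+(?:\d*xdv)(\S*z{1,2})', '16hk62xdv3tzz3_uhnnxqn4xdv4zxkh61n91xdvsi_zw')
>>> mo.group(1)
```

The match spans [0:43] → '16hk62xdv3tzz3_uhnnxqn4xdv4zxkh61n91xdvsi_z'.
Captured: group 1 = '3tzz3_uhnnxqn4xdv4zxkh61n91xdvsi_z'.

'3tzz3_uhnnxqn4xdv4zxkh61n91xdvsi_z'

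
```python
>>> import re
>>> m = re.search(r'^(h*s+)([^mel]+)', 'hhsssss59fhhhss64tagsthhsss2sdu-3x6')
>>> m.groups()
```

('hhsssss', '59fhhhss64tagsthhsss2sdu-3x6')

The match spans [0:35] → 'hhsssss59fhhhss64tagsthhsss2sdu-3x6'.
Captured: group 1 = 'hhsssss', group 2 = '59fhhhss64tagsthhsss2sdu-3x6'.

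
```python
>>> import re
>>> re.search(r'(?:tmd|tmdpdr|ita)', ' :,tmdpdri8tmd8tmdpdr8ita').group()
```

'tmd'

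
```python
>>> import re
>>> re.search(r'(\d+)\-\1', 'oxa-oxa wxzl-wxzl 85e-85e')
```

`\1` has to match the exact text group 1 already captured.
Here the pattern never matches, so the call returns None.

None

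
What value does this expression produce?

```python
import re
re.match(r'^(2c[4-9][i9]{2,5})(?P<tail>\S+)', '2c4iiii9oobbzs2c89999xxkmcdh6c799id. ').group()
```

'2c4iiii9oobbzs2c89999xxkmcdh6c799id.'

This matches anchored at the start of the string; then the literal '2c', then a character in [4-9], then 2 to 5 of one of [i9] (captured); then one or more of a non-whitespace character (captured as 'tail').
`match` is anchored at position 0; if the pattern doesn't fit there, it returns None.
The match spans [0:36] → '2c4iiii9oobbzs2c89999xxkmcdh6c799id.'.
Captured: group 1 = '2c4iiii9', group 2 = 'oobbzs2c89999xxkmcdh6c799id.'.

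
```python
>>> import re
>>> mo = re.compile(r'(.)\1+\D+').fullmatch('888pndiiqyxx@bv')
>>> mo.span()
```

`re.fullmatch` requires the pattern to consume the entire string.
The match spans [0:15] → '888pndiiqyxx@bv'.

(0, 15)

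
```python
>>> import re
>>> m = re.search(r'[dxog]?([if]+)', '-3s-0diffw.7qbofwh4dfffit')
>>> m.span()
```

Pattern: optionally one of [dxog]; then one or more of one of [if] (captured).
`search` walks the string left to right and returns the first match it finds.
The match spans [5:9] → 'diff'.
Captured: group 1 = 'iff'.

(5, 9)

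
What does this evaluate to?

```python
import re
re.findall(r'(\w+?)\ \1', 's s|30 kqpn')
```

['s']

`\1` has to match the exact text group 1 already captured.
With a single group, `findall` returns only what that group captured — 1 item.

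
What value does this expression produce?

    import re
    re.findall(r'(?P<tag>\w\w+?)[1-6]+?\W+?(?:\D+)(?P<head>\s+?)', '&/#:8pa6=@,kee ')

[('8pa', ' ')]

This matches a word character, then one or more of a word character (lazy) (captured as 'tag'); then one or more of a character in [1-6] (lazy); then one or more of a non-word character (lazy); then one or more of a non-digit (non-capturing group); then one or more of whitespace (lazy) (captured as 'head').
Matches: at [4:15] match '8pa6=@,kee ', groups = ('8pa', ' ').
`findall` packs the 2 group values into a tuple for every match.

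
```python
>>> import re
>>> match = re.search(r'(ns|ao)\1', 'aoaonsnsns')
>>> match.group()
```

The backreference `\1` re-matches whatever the first group consumed, character for character.
`search` walks the string left to right and returns the first match it finds.
The match spans [0:4] → 'aoao'.
Captured: group 1 = 'ao'.

'aoao'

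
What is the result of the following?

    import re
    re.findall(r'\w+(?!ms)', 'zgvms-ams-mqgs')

['zgvms', 'ams', 'mqgs']

A negative assertion filters positions out without eating any characters.
Walking the string: at [0:5] → 'zgvms'; at [6:9] → 'ams'; at [10:14] → 'mqgs'.
No capturing groups, so `findall` returns the 3 full match strings.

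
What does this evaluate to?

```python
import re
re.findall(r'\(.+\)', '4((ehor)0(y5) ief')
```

No capturing groups, so `findall` returns the 1 full match string.

['((ehor)0(y5)']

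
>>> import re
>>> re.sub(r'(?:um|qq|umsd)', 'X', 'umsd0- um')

The regex engine tests alternatives in the order written; an earlier branch that matches wins even if a later one would match more.
Each match is replaced by 'X'.

'Xsd0- X'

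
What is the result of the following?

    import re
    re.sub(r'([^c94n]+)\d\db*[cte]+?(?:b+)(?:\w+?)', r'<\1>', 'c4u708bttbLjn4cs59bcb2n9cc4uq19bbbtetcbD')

'c4<u7>jn4c<s>n9cc4<uq>'

Pattern: one or more of any character except [c94n] (captured); then a digit, then a digit, then zero or more of the literal 'b'; then one or more of one of [cte] (lazy); then one or more of a literal 'b' (non-capturing group); then one or more of a word character (lazy) (non-capturing group).
Matches: at [2:11] → 'u708bttbL'; at [15:22] → 's59bcb2'; at [27:40] → 'uq19bbbtetcbD'.
`\1` in the replacement pulls in group 1's text for each match.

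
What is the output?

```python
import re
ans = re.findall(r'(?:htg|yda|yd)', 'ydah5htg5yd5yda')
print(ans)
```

['yda', 'htg', 'yd', 'yda']

Branches in `(...|...)` are attempted left-to-right; the first branch that allows the whole pattern to succeed is taken.
Scanning left to right: at [0:3] → 'yda'; at [5:8] → 'htg'; at [9:11] → 'yd'; at [12:15] → 'yda'.
`findall` yields the raw match text (4 of them) because the pattern has no groups.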